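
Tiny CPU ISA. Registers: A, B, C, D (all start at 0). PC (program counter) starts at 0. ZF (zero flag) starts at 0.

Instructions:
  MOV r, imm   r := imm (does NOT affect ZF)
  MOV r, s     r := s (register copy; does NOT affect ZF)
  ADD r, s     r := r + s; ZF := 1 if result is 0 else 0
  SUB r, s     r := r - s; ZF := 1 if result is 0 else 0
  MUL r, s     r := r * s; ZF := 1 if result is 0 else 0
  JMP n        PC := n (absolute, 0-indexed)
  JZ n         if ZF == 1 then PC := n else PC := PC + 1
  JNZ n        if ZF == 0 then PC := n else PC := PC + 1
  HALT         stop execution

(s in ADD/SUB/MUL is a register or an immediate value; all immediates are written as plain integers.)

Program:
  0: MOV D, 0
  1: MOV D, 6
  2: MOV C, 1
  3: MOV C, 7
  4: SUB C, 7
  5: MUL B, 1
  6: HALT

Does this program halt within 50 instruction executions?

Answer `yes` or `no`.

Step 1: PC=0 exec 'MOV D, 0'. After: A=0 B=0 C=0 D=0 ZF=0 PC=1
Step 2: PC=1 exec 'MOV D, 6'. After: A=0 B=0 C=0 D=6 ZF=0 PC=2
Step 3: PC=2 exec 'MOV C, 1'. After: A=0 B=0 C=1 D=6 ZF=0 PC=3
Step 4: PC=3 exec 'MOV C, 7'. After: A=0 B=0 C=7 D=6 ZF=0 PC=4
Step 5: PC=4 exec 'SUB C, 7'. After: A=0 B=0 C=0 D=6 ZF=1 PC=5
Step 6: PC=5 exec 'MUL B, 1'. After: A=0 B=0 C=0 D=6 ZF=1 PC=6
Step 7: PC=6 exec 'HALT'. After: A=0 B=0 C=0 D=6 ZF=1 PC=6 HALTED

Answer: yes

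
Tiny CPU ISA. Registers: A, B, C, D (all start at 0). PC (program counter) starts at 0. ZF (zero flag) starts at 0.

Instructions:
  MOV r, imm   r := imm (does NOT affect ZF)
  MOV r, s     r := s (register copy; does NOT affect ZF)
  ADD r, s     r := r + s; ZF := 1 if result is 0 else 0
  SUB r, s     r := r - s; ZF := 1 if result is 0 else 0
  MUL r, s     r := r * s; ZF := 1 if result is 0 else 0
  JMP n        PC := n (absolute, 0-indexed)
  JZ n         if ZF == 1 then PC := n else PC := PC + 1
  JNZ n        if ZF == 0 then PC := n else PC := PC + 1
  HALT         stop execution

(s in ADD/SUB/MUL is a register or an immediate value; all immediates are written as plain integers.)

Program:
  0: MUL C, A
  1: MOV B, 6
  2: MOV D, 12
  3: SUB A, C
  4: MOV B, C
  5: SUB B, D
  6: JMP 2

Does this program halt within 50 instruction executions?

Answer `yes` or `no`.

Step 1: PC=0 exec 'MUL C, A'. After: A=0 B=0 C=0 D=0 ZF=1 PC=1
Step 2: PC=1 exec 'MOV B, 6'. After: A=0 B=6 C=0 D=0 ZF=1 PC=2
Step 3: PC=2 exec 'MOV D, 12'. After: A=0 B=6 C=0 D=12 ZF=1 PC=3
Step 4: PC=3 exec 'SUB A, C'. After: A=0 B=6 C=0 D=12 ZF=1 PC=4
Step 5: PC=4 exec 'MOV B, C'. After: A=0 B=0 C=0 D=12 ZF=1 PC=5
Step 6: PC=5 exec 'SUB B, D'. After: A=0 B=-12 C=0 D=12 ZF=0 PC=6
Step 7: PC=6 exec 'JMP 2'. After: A=0 B=-12 C=0 D=12 ZF=0 PC=2
Step 8: PC=2 exec 'MOV D, 12'. After: A=0 B=-12 C=0 D=12 ZF=0 PC=3
Step 9: PC=3 exec 'SUB A, C'. After: A=0 B=-12 C=0 D=12 ZF=1 PC=4
Step 10: PC=4 exec 'MOV B, C'. After: A=0 B=0 C=0 D=12 ZF=1 PC=5
State after step 10 equals state after step 5: the program is in a cycle of length 5 and will never halt.

Answer: no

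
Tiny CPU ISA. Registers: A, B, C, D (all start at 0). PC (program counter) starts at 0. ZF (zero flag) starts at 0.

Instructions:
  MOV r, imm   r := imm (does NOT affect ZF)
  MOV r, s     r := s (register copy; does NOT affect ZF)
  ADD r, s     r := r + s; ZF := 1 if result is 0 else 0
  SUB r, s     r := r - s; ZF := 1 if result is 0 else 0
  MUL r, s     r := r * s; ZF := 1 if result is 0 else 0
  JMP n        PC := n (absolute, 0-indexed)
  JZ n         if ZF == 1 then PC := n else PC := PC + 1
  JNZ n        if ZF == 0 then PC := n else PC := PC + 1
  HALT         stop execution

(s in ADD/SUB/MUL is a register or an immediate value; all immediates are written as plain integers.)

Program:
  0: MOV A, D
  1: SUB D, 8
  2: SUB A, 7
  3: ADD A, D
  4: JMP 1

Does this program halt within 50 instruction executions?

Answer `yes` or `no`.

Answer: no

Derivation:
Step 1: PC=0 exec 'MOV A, D'. After: A=0 B=0 C=0 D=0 ZF=0 PC=1
Step 2: PC=1 exec 'SUB D, 8'. After: A=0 B=0 C=0 D=-8 ZF=0 PC=2
Step 3: PC=2 exec 'SUB A, 7'. After: A=-7 B=0 C=0 D=-8 ZF=0 PC=3
Step 4: PC=3 exec 'ADD A, D'. After: A=-15 B=0 C=0 D=-8 ZF=0 PC=4
Step 5: PC=4 exec 'JMP 1'. After: A=-15 B=0 C=0 D=-8 ZF=0 PC=1
Step 6: PC=1 exec 'SUB D, 8'. After: A=-15 B=0 C=0 D=-16 ZF=0 PC=2
Step 7: PC=2 exec 'SUB A, 7'. After: A=-22 B=0 C=0 D=-16 ZF=0 PC=3
Step 8: PC=3 exec 'ADD A, D'. After: A=-38 B=0 C=0 D=-16 ZF=0 PC=4
Step 9: PC=4 exec 'JMP 1'. After: A=-38 B=0 C=0 D=-16 ZF=0 PC=1
Step 10: PC=1 exec 'SUB D, 8'. After: A=-38 B=0 C=0 D=-24 ZF=0 PC=2
Step 11: PC=2 exec 'SUB A, 7'. After: A=-45 B=0 C=0 D=-24 ZF=0 PC=3
Step 12: PC=3 exec 'ADD A, D'. After: A=-69 B=0 C=0 D=-24 ZF=0 PC=4
Step 13: PC=4 exec 'JMP 1'. After: A=-69 B=0 C=0 D=-24 ZF=0 PC=1
Step 14: PC=1 exec 'SUB D, 8'. After: A=-69 B=0 C=0 D=-32 ZF=0 PC=2
Step 15: PC=2 exec 'SUB A, 7'. After: A=-76 B=0 C=0 D=-32 ZF=0 PC=3
After 50 steps: not halted. PC revisits the same instructions with no path to HALT; will never halt.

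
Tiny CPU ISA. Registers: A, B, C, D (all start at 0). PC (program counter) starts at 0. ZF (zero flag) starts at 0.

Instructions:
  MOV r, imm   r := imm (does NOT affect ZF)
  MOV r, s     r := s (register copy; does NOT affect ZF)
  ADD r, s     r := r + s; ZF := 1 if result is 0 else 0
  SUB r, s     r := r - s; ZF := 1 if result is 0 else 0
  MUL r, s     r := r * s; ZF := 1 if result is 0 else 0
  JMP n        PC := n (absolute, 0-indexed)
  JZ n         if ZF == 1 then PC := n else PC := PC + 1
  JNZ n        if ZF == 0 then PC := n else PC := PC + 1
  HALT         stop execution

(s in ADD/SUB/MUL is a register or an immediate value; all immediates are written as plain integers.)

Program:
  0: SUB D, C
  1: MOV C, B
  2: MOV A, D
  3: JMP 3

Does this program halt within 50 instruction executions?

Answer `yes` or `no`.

Step 1: PC=0 exec 'SUB D, C'. After: A=0 B=0 C=0 D=0 ZF=1 PC=1
Step 2: PC=1 exec 'MOV C, B'. After: A=0 B=0 C=0 D=0 ZF=1 PC=2
Step 3: PC=2 exec 'MOV A, D'. After: A=0 B=0 C=0 D=0 ZF=1 PC=3
Step 4: PC=3 exec 'JMP 3'. After: A=0 B=0 C=0 D=0 ZF=1 PC=3
State after step 4 equals state after step 3: the program is in a cycle of length 1 and will never halt.

Answer: no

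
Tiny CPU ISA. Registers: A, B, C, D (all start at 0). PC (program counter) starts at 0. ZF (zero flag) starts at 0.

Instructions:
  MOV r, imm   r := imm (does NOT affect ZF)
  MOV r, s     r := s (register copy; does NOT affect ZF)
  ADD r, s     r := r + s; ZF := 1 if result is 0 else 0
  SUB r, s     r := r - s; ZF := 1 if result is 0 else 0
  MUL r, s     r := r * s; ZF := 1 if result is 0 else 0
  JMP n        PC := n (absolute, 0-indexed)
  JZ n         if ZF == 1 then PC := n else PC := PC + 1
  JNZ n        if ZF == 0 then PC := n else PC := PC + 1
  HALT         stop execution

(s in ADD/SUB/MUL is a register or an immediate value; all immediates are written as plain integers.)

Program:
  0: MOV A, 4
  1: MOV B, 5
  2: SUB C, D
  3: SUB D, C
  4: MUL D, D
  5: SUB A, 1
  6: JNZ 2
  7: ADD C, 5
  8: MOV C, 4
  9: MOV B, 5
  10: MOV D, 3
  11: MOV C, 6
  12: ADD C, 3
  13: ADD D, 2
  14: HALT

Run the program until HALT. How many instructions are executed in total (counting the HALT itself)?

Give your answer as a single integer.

Answer: 30

Derivation:
Step 1: PC=0 exec 'MOV A, 4'. After: A=4 B=0 C=0 D=0 ZF=0 PC=1
Step 2: PC=1 exec 'MOV B, 5'. After: A=4 B=5 C=0 D=0 ZF=0 PC=2
Step 3: PC=2 exec 'SUB C, D'. After: A=4 B=5 C=0 D=0 ZF=1 PC=3
Step 4: PC=3 exec 'SUB D, C'. After: A=4 B=5 C=0 D=0 ZF=1 PC=4
Step 5: PC=4 exec 'MUL D, D'. After: A=4 B=5 C=0 D=0 ZF=1 PC=5
Step 6: PC=5 exec 'SUB A, 1'. After: A=3 B=5 C=0 D=0 ZF=0 PC=6
Step 7: PC=6 exec 'JNZ 2'. After: A=3 B=5 C=0 D=0 ZF=0 PC=2
Step 8: PC=2 exec 'SUB C, D'. After: A=3 B=5 C=0 D=0 ZF=1 PC=3
Step 9: PC=3 exec 'SUB D, C'. After: A=3 B=5 C=0 D=0 ZF=1 PC=4
Step 10: PC=4 exec 'MUL D, D'. After: A=3 B=5 C=0 D=0 ZF=1 PC=5
Step 11: PC=5 exec 'SUB A, 1'. After: A=2 B=5 C=0 D=0 ZF=0 PC=6
Step 12: PC=6 exec 'JNZ 2'. After: A=2 B=5 C=0 D=0 ZF=0 PC=2
Step 13: PC=2 exec 'SUB C, D'. After: A=2 B=5 C=0 D=0 ZF=1 PC=3
Step 14: PC=3 exec 'SUB D, C'. After: A=2 B=5 C=0 D=0 ZF=1 PC=4
Step 15: PC=4 exec 'MUL D, D'. After: A=2 B=5 C=0 D=0 ZF=1 PC=5
Step 16: PC=5 exec 'SUB A, 1'. After: A=1 B=5 C=0 D=0 ZF=0 PC=6
Step 17: PC=6 exec 'JNZ 2'. After: A=1 B=5 C=0 D=0 ZF=0 PC=2
Step 18: PC=2 exec 'SUB C, D'. After: A=1 B=5 C=0 D=0 ZF=1 PC=3
Step 19: PC=3 exec 'SUB D, C'. After: A=1 B=5 C=0 D=0 ZF=1 PC=4
Step 20: PC=4 exec 'MUL D, D'. After: A=1 B=5 C=0 D=0 ZF=1 PC=5
Step 21: PC=5 exec 'SUB A, 1'. After: A=0 B=5 C=0 D=0 ZF=1 PC=6
Step 22: PC=6 exec 'JNZ 2'. After: A=0 B=5 C=0 D=0 ZF=1 PC=7
Step 23: PC=7 exec 'ADD C, 5'. After: A=0 B=5 C=5 D=0 ZF=0 PC=8
Step 24: PC=8 exec 'MOV C, 4'. After: A=0 B=5 C=4 D=0 ZF=0 PC=9
Step 25: PC=9 exec 'MOV B, 5'. After: A=0 B=5 C=4 D=0 ZF=0 PC=10
Step 26: PC=10 exec 'MOV D, 3'. After: A=0 B=5 C=4 D=3 ZF=0 PC=11
Step 27: PC=11 exec 'MOV C, 6'. After: A=0 B=5 C=6 D=3 ZF=0 PC=12
Step 28: PC=12 exec 'ADD C, 3'. After: A=0 B=5 C=9 D=3 ZF=0 PC=13
Step 29: PC=13 exec 'ADD D, 2'. After: A=0 B=5 C=9 D=5 ZF=0 PC=14
Step 30: PC=14 exec 'HALT'. After: A=0 B=5 C=9 D=5 ZF=0 PC=14 HALTED
Total instructions executed: 30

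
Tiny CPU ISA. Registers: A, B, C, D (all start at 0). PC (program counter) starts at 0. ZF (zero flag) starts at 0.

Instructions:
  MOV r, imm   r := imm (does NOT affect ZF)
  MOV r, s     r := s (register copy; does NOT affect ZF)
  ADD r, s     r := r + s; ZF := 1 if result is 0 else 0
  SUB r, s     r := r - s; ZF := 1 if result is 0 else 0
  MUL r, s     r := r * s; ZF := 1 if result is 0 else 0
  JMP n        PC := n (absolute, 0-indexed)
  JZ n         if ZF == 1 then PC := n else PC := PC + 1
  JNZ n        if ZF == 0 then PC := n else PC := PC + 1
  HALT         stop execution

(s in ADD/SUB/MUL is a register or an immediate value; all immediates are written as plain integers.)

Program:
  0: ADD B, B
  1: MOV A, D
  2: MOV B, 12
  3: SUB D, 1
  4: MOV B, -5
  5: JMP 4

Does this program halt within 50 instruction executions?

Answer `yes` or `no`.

Step 1: PC=0 exec 'ADD B, B'. After: A=0 B=0 C=0 D=0 ZF=1 PC=1
Step 2: PC=1 exec 'MOV A, D'. After: A=0 B=0 C=0 D=0 ZF=1 PC=2
Step 3: PC=2 exec 'MOV B, 12'. After: A=0 B=12 C=0 D=0 ZF=1 PC=3
Step 4: PC=3 exec 'SUB D, 1'. After: A=0 B=12 C=0 D=-1 ZF=0 PC=4
Step 5: PC=4 exec 'MOV B, -5'. After: A=0 B=-5 C=0 D=-1 ZF=0 PC=5
Step 6: PC=5 exec 'JMP 4'. After: A=0 B=-5 C=0 D=-1 ZF=0 PC=4
Step 7: PC=4 exec 'MOV B, -5'. After: A=0 B=-5 C=0 D=-1 ZF=0 PC=5
State after step 7 equals state after step 5: the program is in a cycle of length 2 and will never halt.

Answer: no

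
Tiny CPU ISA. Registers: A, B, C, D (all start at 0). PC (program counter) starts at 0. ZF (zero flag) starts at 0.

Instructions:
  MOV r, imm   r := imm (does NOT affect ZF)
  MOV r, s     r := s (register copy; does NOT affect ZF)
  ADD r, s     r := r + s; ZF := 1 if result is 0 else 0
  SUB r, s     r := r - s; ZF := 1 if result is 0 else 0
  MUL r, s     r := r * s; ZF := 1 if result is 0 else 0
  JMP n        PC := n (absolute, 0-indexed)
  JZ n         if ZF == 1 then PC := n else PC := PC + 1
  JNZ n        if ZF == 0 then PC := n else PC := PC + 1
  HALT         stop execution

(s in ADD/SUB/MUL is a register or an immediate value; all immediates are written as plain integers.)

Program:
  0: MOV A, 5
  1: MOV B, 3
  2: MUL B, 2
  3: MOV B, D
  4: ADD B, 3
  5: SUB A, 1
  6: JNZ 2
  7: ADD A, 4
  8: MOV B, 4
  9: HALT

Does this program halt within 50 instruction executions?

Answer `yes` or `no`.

Step 1: PC=0 exec 'MOV A, 5'. After: A=5 B=0 C=0 D=0 ZF=0 PC=1
Step 2: PC=1 exec 'MOV B, 3'. After: A=5 B=3 C=0 D=0 ZF=0 PC=2
Step 3: PC=2 exec 'MUL B, 2'. After: A=5 B=6 C=0 D=0 ZF=0 PC=3
Step 4: PC=3 exec 'MOV B, D'. After: A=5 B=0 C=0 D=0 ZF=0 PC=4
Step 5: PC=4 exec 'ADD B, 3'. After: A=5 B=3 C=0 D=0 ZF=0 PC=5
Step 6: PC=5 exec 'SUB A, 1'. After: A=4 B=3 C=0 D=0 ZF=0 PC=6
Step 7: PC=6 exec 'JNZ 2'. After: A=4 B=3 C=0 D=0 ZF=0 PC=2
Step 8: PC=2 exec 'MUL B, 2'. After: A=4 B=6 C=0 D=0 ZF=0 PC=3
Step 9: PC=3 exec 'MOV B, D'. After: A=4 B=0 C=0 D=0 ZF=0 PC=4
Step 10: PC=4 exec 'ADD B, 3'. After: A=4 B=3 C=0 D=0 ZF=0 PC=5
Step 11: PC=5 exec 'SUB A, 1'. After: A=3 B=3 C=0 D=0 ZF=0 PC=6
Step 12: PC=6 exec 'JNZ 2'. After: A=3 B=3 C=0 D=0 ZF=0 PC=2
Step 13: PC=2 exec 'MUL B, 2'. After: A=3 B=6 C=0 D=0 ZF=0 PC=3
Step 14: PC=3 exec 'MOV B, D'. After: A=3 B=0 C=0 D=0 ZF=0 PC=4
Step 15: PC=4 exec 'ADD B, 3'. After: A=3 B=3 C=0 D=0 ZF=0 PC=5
Step 16: PC=5 exec 'SUB A, 1'. After: A=2 B=3 C=0 D=0 ZF=0 PC=6
Step 17: PC=6 exec 'JNZ 2'. After: A=2 B=3 C=0 D=0 ZF=0 PC=2
Step 18: PC=2 exec 'MUL B, 2'. After: A=2 B=6 C=0 D=0 ZF=0 PC=3
Step 19: PC=3 exec 'MOV B, D'. After: A=2 B=0 C=0 D=0 ZF=0 PC=4
Step 20: PC=4 exec 'ADD B, 3'. After: A=2 B=3 C=0 D=0 ZF=0 PC=5
Step 21: PC=5 exec 'SUB A, 1'. After: A=1 B=3 C=0 D=0 ZF=0 PC=6
Step 22: PC=6 exec 'JNZ 2'. After: A=1 B=3 C=0 D=0 ZF=0 PC=2
Step 23: PC=2 exec 'MUL B, 2'. After: A=1 B=6 C=0 D=0 ZF=0 PC=3
Step 24: PC=3 exec 'MOV B, D'. After: A=1 B=0 C=0 D=0 ZF=0 PC=4
Step 25: PC=4 exec 'ADD B, 3'. After: A=1 B=3 C=0 D=0 ZF=0 PC=5
Step 26: PC=5 exec 'SUB A, 1'. After: A=0 B=3 C=0 D=0 ZF=1 PC=6
Step 27: PC=6 exec 'JNZ 2'. After: A=0 B=3 C=0 D=0 ZF=1 PC=7
Step 28: PC=7 exec 'ADD A, 4'. After: A=4 B=3 C=0 D=0 ZF=0 PC=8
Step 29: PC=8 exec 'MOV B, 4'. After: A=4 B=4 C=0 D=0 ZF=0 PC=9
Step 30: PC=9 exec 'HALT'. After: A=4 B=4 C=0 D=0 ZF=0 PC=9 HALTED

Answer: yes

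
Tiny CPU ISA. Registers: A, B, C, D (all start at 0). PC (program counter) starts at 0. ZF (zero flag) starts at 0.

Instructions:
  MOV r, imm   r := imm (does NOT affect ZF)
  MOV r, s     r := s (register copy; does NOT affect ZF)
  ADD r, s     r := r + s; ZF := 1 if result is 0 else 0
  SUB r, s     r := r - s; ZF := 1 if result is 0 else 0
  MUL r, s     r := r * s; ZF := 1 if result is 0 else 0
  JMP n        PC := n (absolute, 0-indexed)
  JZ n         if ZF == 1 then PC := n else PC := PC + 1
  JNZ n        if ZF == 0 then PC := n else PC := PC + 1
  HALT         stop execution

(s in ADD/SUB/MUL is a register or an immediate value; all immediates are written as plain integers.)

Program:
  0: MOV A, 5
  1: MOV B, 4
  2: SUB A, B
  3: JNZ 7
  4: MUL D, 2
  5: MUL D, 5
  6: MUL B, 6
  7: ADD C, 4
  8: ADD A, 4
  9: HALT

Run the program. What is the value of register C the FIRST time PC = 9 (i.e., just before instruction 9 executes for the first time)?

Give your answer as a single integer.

Step 1: PC=0 exec 'MOV A, 5'. After: A=5 B=0 C=0 D=0 ZF=0 PC=1
Step 2: PC=1 exec 'MOV B, 4'. After: A=5 B=4 C=0 D=0 ZF=0 PC=2
Step 3: PC=2 exec 'SUB A, B'. After: A=1 B=4 C=0 D=0 ZF=0 PC=3
Step 4: PC=3 exec 'JNZ 7'. After: A=1 B=4 C=0 D=0 ZF=0 PC=7
Step 5: PC=7 exec 'ADD C, 4'. After: A=1 B=4 C=4 D=0 ZF=0 PC=8
Step 6: PC=8 exec 'ADD A, 4'. After: A=5 B=4 C=4 D=0 ZF=0 PC=9
First time PC=9: C=4

4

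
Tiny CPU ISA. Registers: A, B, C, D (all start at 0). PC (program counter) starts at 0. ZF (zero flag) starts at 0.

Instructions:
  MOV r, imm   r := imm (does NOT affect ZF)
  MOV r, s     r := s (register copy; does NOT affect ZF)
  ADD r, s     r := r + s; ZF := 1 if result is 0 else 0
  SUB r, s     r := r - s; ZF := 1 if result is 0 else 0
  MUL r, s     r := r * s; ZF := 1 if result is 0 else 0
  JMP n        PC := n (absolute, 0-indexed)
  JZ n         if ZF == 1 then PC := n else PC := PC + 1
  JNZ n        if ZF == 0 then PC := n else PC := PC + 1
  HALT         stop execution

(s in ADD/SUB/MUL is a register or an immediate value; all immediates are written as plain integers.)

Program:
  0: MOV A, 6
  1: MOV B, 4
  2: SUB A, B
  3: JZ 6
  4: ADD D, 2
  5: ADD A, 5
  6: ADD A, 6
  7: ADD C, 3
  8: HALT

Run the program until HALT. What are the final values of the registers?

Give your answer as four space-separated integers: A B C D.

Step 1: PC=0 exec 'MOV A, 6'. After: A=6 B=0 C=0 D=0 ZF=0 PC=1
Step 2: PC=1 exec 'MOV B, 4'. After: A=6 B=4 C=0 D=0 ZF=0 PC=2
Step 3: PC=2 exec 'SUB A, B'. After: A=2 B=4 C=0 D=0 ZF=0 PC=3
Step 4: PC=3 exec 'JZ 6'. After: A=2 B=4 C=0 D=0 ZF=0 PC=4
Step 5: PC=4 exec 'ADD D, 2'. After: A=2 B=4 C=0 D=2 ZF=0 PC=5
Step 6: PC=5 exec 'ADD A, 5'. After: A=7 B=4 C=0 D=2 ZF=0 PC=6
Step 7: PC=6 exec 'ADD A, 6'. After: A=13 B=4 C=0 D=2 ZF=0 PC=7
Step 8: PC=7 exec 'ADD C, 3'. After: A=13 B=4 C=3 D=2 ZF=0 PC=8
Step 9: PC=8 exec 'HALT'. After: A=13 B=4 C=3 D=2 ZF=0 PC=8 HALTED

Answer: 13 4 3 2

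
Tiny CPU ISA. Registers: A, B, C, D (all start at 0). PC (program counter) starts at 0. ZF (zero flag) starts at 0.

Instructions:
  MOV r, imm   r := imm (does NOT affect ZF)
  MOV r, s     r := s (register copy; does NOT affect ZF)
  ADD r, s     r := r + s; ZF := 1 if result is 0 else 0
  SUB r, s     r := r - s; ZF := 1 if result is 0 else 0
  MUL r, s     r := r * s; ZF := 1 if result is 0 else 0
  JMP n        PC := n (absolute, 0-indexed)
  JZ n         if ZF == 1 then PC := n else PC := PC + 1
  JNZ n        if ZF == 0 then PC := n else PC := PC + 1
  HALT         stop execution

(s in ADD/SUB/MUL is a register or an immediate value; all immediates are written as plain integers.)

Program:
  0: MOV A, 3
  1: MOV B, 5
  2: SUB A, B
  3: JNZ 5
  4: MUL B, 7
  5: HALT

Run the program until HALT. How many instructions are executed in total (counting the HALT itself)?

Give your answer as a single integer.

Answer: 5

Derivation:
Step 1: PC=0 exec 'MOV A, 3'. After: A=3 B=0 C=0 D=0 ZF=0 PC=1
Step 2: PC=1 exec 'MOV B, 5'. After: A=3 B=5 C=0 D=0 ZF=0 PC=2
Step 3: PC=2 exec 'SUB A, B'. After: A=-2 B=5 C=0 D=0 ZF=0 PC=3
Step 4: PC=3 exec 'JNZ 5'. After: A=-2 B=5 C=0 D=0 ZF=0 PC=5
Step 5: PC=5 exec 'HALT'. After: A=-2 B=5 C=0 D=0 ZF=0 PC=5 HALTED
Total instructions executed: 5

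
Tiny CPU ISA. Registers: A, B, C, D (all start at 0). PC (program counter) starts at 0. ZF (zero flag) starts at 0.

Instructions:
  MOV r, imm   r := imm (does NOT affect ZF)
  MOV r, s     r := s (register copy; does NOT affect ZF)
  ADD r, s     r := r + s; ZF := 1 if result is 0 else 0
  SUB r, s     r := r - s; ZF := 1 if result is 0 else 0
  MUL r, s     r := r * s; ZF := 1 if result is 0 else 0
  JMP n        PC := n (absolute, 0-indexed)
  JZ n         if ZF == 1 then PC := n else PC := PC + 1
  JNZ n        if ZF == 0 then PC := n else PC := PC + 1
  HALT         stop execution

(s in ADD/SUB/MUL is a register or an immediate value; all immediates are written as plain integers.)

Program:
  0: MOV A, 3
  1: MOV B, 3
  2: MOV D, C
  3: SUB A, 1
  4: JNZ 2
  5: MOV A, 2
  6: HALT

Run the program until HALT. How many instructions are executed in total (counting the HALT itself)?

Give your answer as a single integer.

Step 1: PC=0 exec 'MOV A, 3'. After: A=3 B=0 C=0 D=0 ZF=0 PC=1
Step 2: PC=1 exec 'MOV B, 3'. After: A=3 B=3 C=0 D=0 ZF=0 PC=2
Step 3: PC=2 exec 'MOV D, C'. After: A=3 B=3 C=0 D=0 ZF=0 PC=3
Step 4: PC=3 exec 'SUB A, 1'. After: A=2 B=3 C=0 D=0 ZF=0 PC=4
Step 5: PC=4 exec 'JNZ 2'. After: A=2 B=3 C=0 D=0 ZF=0 PC=2
Step 6: PC=2 exec 'MOV D, C'. After: A=2 B=3 C=0 D=0 ZF=0 PC=3
Step 7: PC=3 exec 'SUB A, 1'. After: A=1 B=3 C=0 D=0 ZF=0 PC=4
Step 8: PC=4 exec 'JNZ 2'. After: A=1 B=3 C=0 D=0 ZF=0 PC=2
Step 9: PC=2 exec 'MOV D, C'. After: A=1 B=3 C=0 D=0 ZF=0 PC=3
Step 10: PC=3 exec 'SUB A, 1'. After: A=0 B=3 C=0 D=0 ZF=1 PC=4
Step 11: PC=4 exec 'JNZ 2'. After: A=0 B=3 C=0 D=0 ZF=1 PC=5
Step 12: PC=5 exec 'MOV A, 2'. After: A=2 B=3 C=0 D=0 ZF=1 PC=6
Step 13: PC=6 exec 'HALT'. After: A=2 B=3 C=0 D=0 ZF=1 PC=6 HALTED
Total instructions executed: 13

Answer: 13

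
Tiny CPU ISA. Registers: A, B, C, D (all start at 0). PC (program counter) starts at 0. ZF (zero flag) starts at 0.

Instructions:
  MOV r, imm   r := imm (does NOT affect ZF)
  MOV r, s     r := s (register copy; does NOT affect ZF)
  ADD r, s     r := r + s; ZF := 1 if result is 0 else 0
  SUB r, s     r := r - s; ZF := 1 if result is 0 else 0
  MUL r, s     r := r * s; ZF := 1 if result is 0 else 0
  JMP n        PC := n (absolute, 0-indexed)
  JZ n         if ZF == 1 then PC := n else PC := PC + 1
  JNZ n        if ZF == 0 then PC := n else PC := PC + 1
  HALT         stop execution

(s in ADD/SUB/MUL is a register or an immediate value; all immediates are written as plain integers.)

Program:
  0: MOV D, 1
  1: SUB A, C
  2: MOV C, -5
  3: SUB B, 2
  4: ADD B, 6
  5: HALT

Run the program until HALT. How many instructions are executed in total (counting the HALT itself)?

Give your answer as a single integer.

Step 1: PC=0 exec 'MOV D, 1'. After: A=0 B=0 C=0 D=1 ZF=0 PC=1
Step 2: PC=1 exec 'SUB A, C'. After: A=0 B=0 C=0 D=1 ZF=1 PC=2
Step 3: PC=2 exec 'MOV C, -5'. After: A=0 B=0 C=-5 D=1 ZF=1 PC=3
Step 4: PC=3 exec 'SUB B, 2'. After: A=0 B=-2 C=-5 D=1 ZF=0 PC=4
Step 5: PC=4 exec 'ADD B, 6'. After: A=0 B=4 C=-5 D=1 ZF=0 PC=5
Step 6: PC=5 exec 'HALT'. After: A=0 B=4 C=-5 D=1 ZF=0 PC=5 HALTED
Total instructions executed: 6

Answer: 6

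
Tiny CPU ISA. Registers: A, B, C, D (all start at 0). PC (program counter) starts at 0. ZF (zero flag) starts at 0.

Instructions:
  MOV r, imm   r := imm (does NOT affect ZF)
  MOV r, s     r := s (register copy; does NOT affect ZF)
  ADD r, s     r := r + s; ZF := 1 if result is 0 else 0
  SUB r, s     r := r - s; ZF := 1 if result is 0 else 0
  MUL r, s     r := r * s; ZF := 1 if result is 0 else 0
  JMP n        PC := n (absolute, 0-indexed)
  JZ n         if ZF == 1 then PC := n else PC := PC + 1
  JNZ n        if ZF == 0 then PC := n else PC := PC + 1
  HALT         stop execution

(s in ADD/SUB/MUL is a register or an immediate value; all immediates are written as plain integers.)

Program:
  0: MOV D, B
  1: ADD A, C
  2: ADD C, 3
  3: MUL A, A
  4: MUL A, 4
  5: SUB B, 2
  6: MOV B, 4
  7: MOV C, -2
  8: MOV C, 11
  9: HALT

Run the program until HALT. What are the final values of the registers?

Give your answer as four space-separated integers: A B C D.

Step 1: PC=0 exec 'MOV D, B'. After: A=0 B=0 C=0 D=0 ZF=0 PC=1
Step 2: PC=1 exec 'ADD A, C'. After: A=0 B=0 C=0 D=0 ZF=1 PC=2
Step 3: PC=2 exec 'ADD C, 3'. After: A=0 B=0 C=3 D=0 ZF=0 PC=3
Step 4: PC=3 exec 'MUL A, A'. After: A=0 B=0 C=3 D=0 ZF=1 PC=4
Step 5: PC=4 exec 'MUL A, 4'. After: A=0 B=0 C=3 D=0 ZF=1 PC=5
Step 6: PC=5 exec 'SUB B, 2'. After: A=0 B=-2 C=3 D=0 ZF=0 PC=6
Step 7: PC=6 exec 'MOV B, 4'. After: A=0 B=4 C=3 D=0 ZF=0 PC=7
Step 8: PC=7 exec 'MOV C, -2'. After: A=0 B=4 C=-2 D=0 ZF=0 PC=8
Step 9: PC=8 exec 'MOV C, 11'. After: A=0 B=4 C=11 D=0 ZF=0 PC=9
Step 10: PC=9 exec 'HALT'. After: A=0 B=4 C=11 D=0 ZF=0 PC=9 HALTED

Answer: 0 4 11 0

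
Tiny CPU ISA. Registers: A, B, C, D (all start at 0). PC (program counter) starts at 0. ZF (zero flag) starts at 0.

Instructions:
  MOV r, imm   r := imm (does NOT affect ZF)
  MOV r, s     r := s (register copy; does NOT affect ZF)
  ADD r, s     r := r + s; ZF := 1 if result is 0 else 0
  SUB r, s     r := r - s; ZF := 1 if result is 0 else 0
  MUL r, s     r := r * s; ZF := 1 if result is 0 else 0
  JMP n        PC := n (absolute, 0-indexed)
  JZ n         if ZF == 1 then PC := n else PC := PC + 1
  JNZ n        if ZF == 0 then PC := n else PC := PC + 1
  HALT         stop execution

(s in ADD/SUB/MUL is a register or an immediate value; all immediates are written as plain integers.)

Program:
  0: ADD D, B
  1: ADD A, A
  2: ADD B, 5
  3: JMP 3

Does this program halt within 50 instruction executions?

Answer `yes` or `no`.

Answer: no

Derivation:
Step 1: PC=0 exec 'ADD D, B'. After: A=0 B=0 C=0 D=0 ZF=1 PC=1
Step 2: PC=1 exec 'ADD A, A'. After: A=0 B=0 C=0 D=0 ZF=1 PC=2
Step 3: PC=2 exec 'ADD B, 5'. After: A=0 B=5 C=0 D=0 ZF=0 PC=3
Step 4: PC=3 exec 'JMP 3'. After: A=0 B=5 C=0 D=0 ZF=0 PC=3
State after step 4 equals state after step 3: the program is in a cycle of length 1 and will never halt.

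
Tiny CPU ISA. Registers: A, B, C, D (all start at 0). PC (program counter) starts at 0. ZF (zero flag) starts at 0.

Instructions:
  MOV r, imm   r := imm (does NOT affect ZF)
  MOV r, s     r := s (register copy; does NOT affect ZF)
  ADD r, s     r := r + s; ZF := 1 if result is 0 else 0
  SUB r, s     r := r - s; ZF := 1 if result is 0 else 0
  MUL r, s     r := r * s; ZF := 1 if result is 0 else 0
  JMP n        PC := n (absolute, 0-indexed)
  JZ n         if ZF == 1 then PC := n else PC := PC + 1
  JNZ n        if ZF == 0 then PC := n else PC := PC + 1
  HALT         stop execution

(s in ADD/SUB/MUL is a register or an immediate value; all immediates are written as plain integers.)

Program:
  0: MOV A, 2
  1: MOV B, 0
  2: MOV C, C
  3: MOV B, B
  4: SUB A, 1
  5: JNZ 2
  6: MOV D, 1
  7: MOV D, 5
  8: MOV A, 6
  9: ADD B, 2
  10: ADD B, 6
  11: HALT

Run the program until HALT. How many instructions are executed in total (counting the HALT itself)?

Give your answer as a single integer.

Answer: 16

Derivation:
Step 1: PC=0 exec 'MOV A, 2'. After: A=2 B=0 C=0 D=0 ZF=0 PC=1
Step 2: PC=1 exec 'MOV B, 0'. After: A=2 B=0 C=0 D=0 ZF=0 PC=2
Step 3: PC=2 exec 'MOV C, C'. After: A=2 B=0 C=0 D=0 ZF=0 PC=3
Step 4: PC=3 exec 'MOV B, B'. After: A=2 B=0 C=0 D=0 ZF=0 PC=4
Step 5: PC=4 exec 'SUB A, 1'. After: A=1 B=0 C=0 D=0 ZF=0 PC=5
Step 6: PC=5 exec 'JNZ 2'. After: A=1 B=0 C=0 D=0 ZF=0 PC=2
Step 7: PC=2 exec 'MOV C, C'. After: A=1 B=0 C=0 D=0 ZF=0 PC=3
Step 8: PC=3 exec 'MOV B, B'. After: A=1 B=0 C=0 D=0 ZF=0 PC=4
Step 9: PC=4 exec 'SUB A, 1'. After: A=0 B=0 C=0 D=0 ZF=1 PC=5
Step 10: PC=5 exec 'JNZ 2'. After: A=0 B=0 C=0 D=0 ZF=1 PC=6
Step 11: PC=6 exec 'MOV D, 1'. After: A=0 B=0 C=0 D=1 ZF=1 PC=7
Step 12: PC=7 exec 'MOV D, 5'. After: A=0 B=0 C=0 D=5 ZF=1 PC=8
Step 13: PC=8 exec 'MOV A, 6'. After: A=6 B=0 C=0 D=5 ZF=1 PC=9
Step 14: PC=9 exec 'ADD B, 2'. After: A=6 B=2 C=0 D=5 ZF=0 PC=10
Step 15: PC=10 exec 'ADD B, 6'. After: A=6 B=8 C=0 D=5 ZF=0 PC=11
Step 16: PC=11 exec 'HALT'. After: A=6 B=8 C=0 D=5 ZF=0 PC=11 HALTED
Total instructions executed: 16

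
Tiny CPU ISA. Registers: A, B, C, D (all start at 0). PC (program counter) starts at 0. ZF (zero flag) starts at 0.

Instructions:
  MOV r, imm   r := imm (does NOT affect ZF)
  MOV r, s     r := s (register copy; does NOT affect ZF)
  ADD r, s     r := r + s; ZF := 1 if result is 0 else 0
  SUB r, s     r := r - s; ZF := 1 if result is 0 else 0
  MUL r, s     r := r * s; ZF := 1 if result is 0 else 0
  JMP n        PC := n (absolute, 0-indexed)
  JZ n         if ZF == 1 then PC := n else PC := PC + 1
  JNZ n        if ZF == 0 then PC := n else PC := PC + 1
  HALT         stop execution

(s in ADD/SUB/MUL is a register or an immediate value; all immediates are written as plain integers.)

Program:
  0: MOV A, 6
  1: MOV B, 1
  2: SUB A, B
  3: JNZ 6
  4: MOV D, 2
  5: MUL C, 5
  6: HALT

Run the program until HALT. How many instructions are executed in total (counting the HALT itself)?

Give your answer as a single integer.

Step 1: PC=0 exec 'MOV A, 6'. After: A=6 B=0 C=0 D=0 ZF=0 PC=1
Step 2: PC=1 exec 'MOV B, 1'. After: A=6 B=1 C=0 D=0 ZF=0 PC=2
Step 3: PC=2 exec 'SUB A, B'. After: A=5 B=1 C=0 D=0 ZF=0 PC=3
Step 4: PC=3 exec 'JNZ 6'. After: A=5 B=1 C=0 D=0 ZF=0 PC=6
Step 5: PC=6 exec 'HALT'. After: A=5 B=1 C=0 D=0 ZF=0 PC=6 HALTED
Total instructions executed: 5

Answer: 5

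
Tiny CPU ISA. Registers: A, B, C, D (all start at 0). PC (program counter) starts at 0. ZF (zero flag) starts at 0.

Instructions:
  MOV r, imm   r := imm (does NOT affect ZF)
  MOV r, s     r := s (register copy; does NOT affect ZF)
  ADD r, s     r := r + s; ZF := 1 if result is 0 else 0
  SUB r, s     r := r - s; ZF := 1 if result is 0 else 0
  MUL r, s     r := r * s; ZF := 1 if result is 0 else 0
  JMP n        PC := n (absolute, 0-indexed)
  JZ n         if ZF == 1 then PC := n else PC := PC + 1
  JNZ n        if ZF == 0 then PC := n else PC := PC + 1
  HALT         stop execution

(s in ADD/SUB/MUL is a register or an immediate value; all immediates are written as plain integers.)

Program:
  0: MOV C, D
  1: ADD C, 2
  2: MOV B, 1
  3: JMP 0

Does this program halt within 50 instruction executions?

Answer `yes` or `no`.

Answer: no

Derivation:
Step 1: PC=0 exec 'MOV C, D'. After: A=0 B=0 C=0 D=0 ZF=0 PC=1
Step 2: PC=1 exec 'ADD C, 2'. After: A=0 B=0 C=2 D=0 ZF=0 PC=2
Step 3: PC=2 exec 'MOV B, 1'. After: A=0 B=1 C=2 D=0 ZF=0 PC=3
Step 4: PC=3 exec 'JMP 0'. After: A=0 B=1 C=2 D=0 ZF=0 PC=0
Step 5: PC=0 exec 'MOV C, D'. After: A=0 B=1 C=0 D=0 ZF=0 PC=1
Step 6: PC=1 exec 'ADD C, 2'. After: A=0 B=1 C=2 D=0 ZF=0 PC=2
Step 7: PC=2 exec 'MOV B, 1'. After: A=0 B=1 C=2 D=0 ZF=0 PC=3
State after step 7 equals state after step 3: the program is in a cycle of length 4 and will never halt.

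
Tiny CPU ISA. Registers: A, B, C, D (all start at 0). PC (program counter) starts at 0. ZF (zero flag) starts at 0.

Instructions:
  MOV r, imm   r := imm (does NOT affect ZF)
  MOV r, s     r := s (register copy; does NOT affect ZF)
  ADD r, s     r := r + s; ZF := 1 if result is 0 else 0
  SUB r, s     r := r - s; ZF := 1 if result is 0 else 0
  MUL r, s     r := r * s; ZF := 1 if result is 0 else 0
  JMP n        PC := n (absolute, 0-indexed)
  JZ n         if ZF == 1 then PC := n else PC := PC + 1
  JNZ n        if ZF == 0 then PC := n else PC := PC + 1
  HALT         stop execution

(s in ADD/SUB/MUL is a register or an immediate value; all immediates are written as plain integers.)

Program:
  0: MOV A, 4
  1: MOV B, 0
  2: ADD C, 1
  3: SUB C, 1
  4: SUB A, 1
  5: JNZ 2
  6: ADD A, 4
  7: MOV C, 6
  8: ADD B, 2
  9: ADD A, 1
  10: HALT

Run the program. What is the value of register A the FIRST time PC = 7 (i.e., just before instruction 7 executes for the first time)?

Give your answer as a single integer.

Step 1: PC=0 exec 'MOV A, 4'. After: A=4 B=0 C=0 D=0 ZF=0 PC=1
Step 2: PC=1 exec 'MOV B, 0'. After: A=4 B=0 C=0 D=0 ZF=0 PC=2
Step 3: PC=2 exec 'ADD C, 1'. After: A=4 B=0 C=1 D=0 ZF=0 PC=3
Step 4: PC=3 exec 'SUB C, 1'. After: A=4 B=0 C=0 D=0 ZF=1 PC=4
Step 5: PC=4 exec 'SUB A, 1'. After: A=3 B=0 C=0 D=0 ZF=0 PC=5
Step 6: PC=5 exec 'JNZ 2'. After: A=3 B=0 C=0 D=0 ZF=0 PC=2
Step 7: PC=2 exec 'ADD C, 1'. After: A=3 B=0 C=1 D=0 ZF=0 PC=3
Step 8: PC=3 exec 'SUB C, 1'. After: A=3 B=0 C=0 D=0 ZF=1 PC=4
Step 9: PC=4 exec 'SUB A, 1'. After: A=2 B=0 C=0 D=0 ZF=0 PC=5
Step 10: PC=5 exec 'JNZ 2'. After: A=2 B=0 C=0 D=0 ZF=0 PC=2
Step 11: PC=2 exec 'ADD C, 1'. After: A=2 B=0 C=1 D=0 ZF=0 PC=3
Step 12: PC=3 exec 'SUB C, 1'. After: A=2 B=0 C=0 D=0 ZF=1 PC=4
Step 13: PC=4 exec 'SUB A, 1'. After: A=1 B=0 C=0 D=0 ZF=0 PC=5
Step 14: PC=5 exec 'JNZ 2'. After: A=1 B=0 C=0 D=0 ZF=0 PC=2
Step 15: PC=2 exec 'ADD C, 1'. After: A=1 B=0 C=1 D=0 ZF=0 PC=3
Step 16: PC=3 exec 'SUB C, 1'. After: A=1 B=0 C=0 D=0 ZF=1 PC=4
Step 17: PC=4 exec 'SUB A, 1'. After: A=0 B=0 C=0 D=0 ZF=1 PC=5
Step 18: PC=5 exec 'JNZ 2'. After: A=0 B=0 C=0 D=0 ZF=1 PC=6
Step 19: PC=6 exec 'ADD A, 4'. After: A=4 B=0 C=0 D=0 ZF=0 PC=7
First time PC=7: A=4

4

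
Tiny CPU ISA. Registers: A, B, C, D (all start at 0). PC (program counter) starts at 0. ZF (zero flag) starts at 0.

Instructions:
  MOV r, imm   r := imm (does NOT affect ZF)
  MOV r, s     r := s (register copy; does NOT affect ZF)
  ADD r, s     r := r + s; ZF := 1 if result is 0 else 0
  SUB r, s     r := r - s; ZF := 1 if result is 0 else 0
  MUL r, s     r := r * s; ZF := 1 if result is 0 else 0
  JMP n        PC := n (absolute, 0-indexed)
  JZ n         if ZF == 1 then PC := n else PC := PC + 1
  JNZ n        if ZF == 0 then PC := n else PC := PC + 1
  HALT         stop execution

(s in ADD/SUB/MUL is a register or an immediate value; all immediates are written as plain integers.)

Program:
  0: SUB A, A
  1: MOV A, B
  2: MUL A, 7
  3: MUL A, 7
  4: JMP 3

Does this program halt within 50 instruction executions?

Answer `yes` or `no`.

Step 1: PC=0 exec 'SUB A, A'. After: A=0 B=0 C=0 D=0 ZF=1 PC=1
Step 2: PC=1 exec 'MOV A, B'. After: A=0 B=0 C=0 D=0 ZF=1 PC=2
Step 3: PC=2 exec 'MUL A, 7'. After: A=0 B=0 C=0 D=0 ZF=1 PC=3
Step 4: PC=3 exec 'MUL A, 7'. After: A=0 B=0 C=0 D=0 ZF=1 PC=4
Step 5: PC=4 exec 'JMP 3'. After: A=0 B=0 C=0 D=0 ZF=1 PC=3
State after step 5 equals state after step 3: the program is in a cycle of length 2 and will never halt.

Answer: no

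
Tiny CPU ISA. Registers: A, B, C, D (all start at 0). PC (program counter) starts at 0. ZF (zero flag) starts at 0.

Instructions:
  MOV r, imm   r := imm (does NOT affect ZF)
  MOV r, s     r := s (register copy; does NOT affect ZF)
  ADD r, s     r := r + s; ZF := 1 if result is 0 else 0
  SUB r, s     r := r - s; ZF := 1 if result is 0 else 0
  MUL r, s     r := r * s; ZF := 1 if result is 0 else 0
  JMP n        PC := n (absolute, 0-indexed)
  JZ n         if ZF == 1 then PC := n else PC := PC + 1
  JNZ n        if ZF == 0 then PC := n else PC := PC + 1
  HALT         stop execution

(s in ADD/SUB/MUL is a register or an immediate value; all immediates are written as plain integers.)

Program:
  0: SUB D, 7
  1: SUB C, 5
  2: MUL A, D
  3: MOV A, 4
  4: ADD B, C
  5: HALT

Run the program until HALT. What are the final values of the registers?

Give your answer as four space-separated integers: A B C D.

Answer: 4 -5 -5 -7

Derivation:
Step 1: PC=0 exec 'SUB D, 7'. After: A=0 B=0 C=0 D=-7 ZF=0 PC=1
Step 2: PC=1 exec 'SUB C, 5'. After: A=0 B=0 C=-5 D=-7 ZF=0 PC=2
Step 3: PC=2 exec 'MUL A, D'. After: A=0 B=0 C=-5 D=-7 ZF=1 PC=3
Step 4: PC=3 exec 'MOV A, 4'. After: A=4 B=0 C=-5 D=-7 ZF=1 PC=4
Step 5: PC=4 exec 'ADD B, C'. After: A=4 B=-5 C=-5 D=-7 ZF=0 PC=5
Step 6: PC=5 exec 'HALT'. After: A=4 B=-5 C=-5 D=-7 ZF=0 PC=5 HALTED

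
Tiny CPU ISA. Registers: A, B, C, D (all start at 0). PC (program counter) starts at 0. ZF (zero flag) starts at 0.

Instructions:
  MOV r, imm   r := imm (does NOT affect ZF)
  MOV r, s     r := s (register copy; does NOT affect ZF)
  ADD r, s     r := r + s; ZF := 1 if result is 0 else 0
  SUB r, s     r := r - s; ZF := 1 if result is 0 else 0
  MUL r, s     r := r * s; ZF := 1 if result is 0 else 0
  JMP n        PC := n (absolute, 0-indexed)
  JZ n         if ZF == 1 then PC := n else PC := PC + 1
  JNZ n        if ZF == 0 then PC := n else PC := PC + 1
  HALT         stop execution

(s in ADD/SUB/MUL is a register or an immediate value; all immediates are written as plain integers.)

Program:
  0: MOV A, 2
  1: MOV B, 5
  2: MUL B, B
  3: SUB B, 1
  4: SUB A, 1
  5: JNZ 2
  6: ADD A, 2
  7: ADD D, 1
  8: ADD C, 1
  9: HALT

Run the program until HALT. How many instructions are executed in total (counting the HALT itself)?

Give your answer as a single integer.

Answer: 14

Derivation:
Step 1: PC=0 exec 'MOV A, 2'. After: A=2 B=0 C=0 D=0 ZF=0 PC=1
Step 2: PC=1 exec 'MOV B, 5'. After: A=2 B=5 C=0 D=0 ZF=0 PC=2
Step 3: PC=2 exec 'MUL B, B'. After: A=2 B=25 C=0 D=0 ZF=0 PC=3
Step 4: PC=3 exec 'SUB B, 1'. After: A=2 B=24 C=0 D=0 ZF=0 PC=4
Step 5: PC=4 exec 'SUB A, 1'. After: A=1 B=24 C=0 D=0 ZF=0 PC=5
Step 6: PC=5 exec 'JNZ 2'. After: A=1 B=24 C=0 D=0 ZF=0 PC=2
Step 7: PC=2 exec 'MUL B, B'. After: A=1 B=576 C=0 D=0 ZF=0 PC=3
Step 8: PC=3 exec 'SUB B, 1'. After: A=1 B=575 C=0 D=0 ZF=0 PC=4
Step 9: PC=4 exec 'SUB A, 1'. After: A=0 B=575 C=0 D=0 ZF=1 PC=5
Step 10: PC=5 exec 'JNZ 2'. After: A=0 B=575 C=0 D=0 ZF=1 PC=6
Step 11: PC=6 exec 'ADD A, 2'. After: A=2 B=575 C=0 D=0 ZF=0 PC=7
Step 12: PC=7 exec 'ADD D, 1'. After: A=2 B=575 C=0 D=1 ZF=0 PC=8
Step 13: PC=8 exec 'ADD C, 1'. After: A=2 B=575 C=1 D=1 ZF=0 PC=9
Step 14: PC=9 exec 'HALT'. After: A=2 B=575 C=1 D=1 ZF=0 PC=9 HALTED
Total instructions executed: 14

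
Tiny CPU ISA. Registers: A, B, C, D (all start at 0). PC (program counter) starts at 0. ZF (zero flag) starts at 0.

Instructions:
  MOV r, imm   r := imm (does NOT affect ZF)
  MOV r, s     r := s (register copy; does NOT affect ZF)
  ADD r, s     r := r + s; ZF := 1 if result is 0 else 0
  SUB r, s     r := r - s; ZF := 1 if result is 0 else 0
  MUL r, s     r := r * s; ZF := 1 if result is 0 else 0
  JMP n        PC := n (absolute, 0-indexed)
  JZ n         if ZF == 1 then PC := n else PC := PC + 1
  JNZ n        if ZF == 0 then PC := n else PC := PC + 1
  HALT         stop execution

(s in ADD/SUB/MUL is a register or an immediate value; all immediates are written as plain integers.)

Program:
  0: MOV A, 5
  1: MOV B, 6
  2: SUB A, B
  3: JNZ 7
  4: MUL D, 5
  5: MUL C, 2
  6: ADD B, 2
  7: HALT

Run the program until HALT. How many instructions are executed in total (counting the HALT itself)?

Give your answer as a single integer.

Answer: 5

Derivation:
Step 1: PC=0 exec 'MOV A, 5'. After: A=5 B=0 C=0 D=0 ZF=0 PC=1
Step 2: PC=1 exec 'MOV B, 6'. After: A=5 B=6 C=0 D=0 ZF=0 PC=2
Step 3: PC=2 exec 'SUB A, B'. After: A=-1 B=6 C=0 D=0 ZF=0 PC=3
Step 4: PC=3 exec 'JNZ 7'. After: A=-1 B=6 C=0 D=0 ZF=0 PC=7
Step 5: PC=7 exec 'HALT'. After: A=-1 B=6 C=0 D=0 ZF=0 PC=7 HALTED
Total instructions executed: 5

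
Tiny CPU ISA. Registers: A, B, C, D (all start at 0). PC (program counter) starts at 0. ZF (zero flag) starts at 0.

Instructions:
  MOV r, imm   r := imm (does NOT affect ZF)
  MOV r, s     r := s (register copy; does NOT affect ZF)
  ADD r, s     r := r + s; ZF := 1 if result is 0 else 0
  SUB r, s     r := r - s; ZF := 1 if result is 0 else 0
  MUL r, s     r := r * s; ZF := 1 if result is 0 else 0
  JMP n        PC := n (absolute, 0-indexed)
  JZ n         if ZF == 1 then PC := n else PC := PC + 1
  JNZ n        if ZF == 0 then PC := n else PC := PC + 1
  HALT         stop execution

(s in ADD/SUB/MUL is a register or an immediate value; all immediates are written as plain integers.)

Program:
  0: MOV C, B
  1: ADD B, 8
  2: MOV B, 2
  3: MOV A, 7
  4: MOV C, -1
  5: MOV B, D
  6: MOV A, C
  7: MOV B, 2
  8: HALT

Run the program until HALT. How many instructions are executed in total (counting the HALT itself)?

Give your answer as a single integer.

Step 1: PC=0 exec 'MOV C, B'. After: A=0 B=0 C=0 D=0 ZF=0 PC=1
Step 2: PC=1 exec 'ADD B, 8'. After: A=0 B=8 C=0 D=0 ZF=0 PC=2
Step 3: PC=2 exec 'MOV B, 2'. After: A=0 B=2 C=0 D=0 ZF=0 PC=3
Step 4: PC=3 exec 'MOV A, 7'. After: A=7 B=2 C=0 D=0 ZF=0 PC=4
Step 5: PC=4 exec 'MOV C, -1'. After: A=7 B=2 C=-1 D=0 ZF=0 PC=5
Step 6: PC=5 exec 'MOV B, D'. After: A=7 B=0 C=-1 D=0 ZF=0 PC=6
Step 7: PC=6 exec 'MOV A, C'. After: A=-1 B=0 C=-1 D=0 ZF=0 PC=7
Step 8: PC=7 exec 'MOV B, 2'. After: A=-1 B=2 C=-1 D=0 ZF=0 PC=8
Step 9: PC=8 exec 'HALT'. After: A=-1 B=2 C=-1 D=0 ZF=0 PC=8 HALTED
Total instructions executed: 9

Answer: 9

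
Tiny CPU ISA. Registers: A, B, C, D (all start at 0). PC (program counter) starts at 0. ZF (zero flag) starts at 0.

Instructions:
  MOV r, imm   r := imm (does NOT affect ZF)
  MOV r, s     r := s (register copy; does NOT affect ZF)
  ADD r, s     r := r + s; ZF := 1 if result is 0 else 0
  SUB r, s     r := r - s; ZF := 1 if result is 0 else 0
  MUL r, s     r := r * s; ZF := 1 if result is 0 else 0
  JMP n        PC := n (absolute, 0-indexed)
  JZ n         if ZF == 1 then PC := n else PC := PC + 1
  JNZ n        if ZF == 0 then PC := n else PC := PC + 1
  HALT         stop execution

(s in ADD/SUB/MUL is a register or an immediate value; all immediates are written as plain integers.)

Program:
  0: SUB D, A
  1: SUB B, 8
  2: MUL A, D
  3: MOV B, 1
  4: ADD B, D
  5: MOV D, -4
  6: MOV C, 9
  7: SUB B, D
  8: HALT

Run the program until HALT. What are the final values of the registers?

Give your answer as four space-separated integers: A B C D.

Step 1: PC=0 exec 'SUB D, A'. After: A=0 B=0 C=0 D=0 ZF=1 PC=1
Step 2: PC=1 exec 'SUB B, 8'. After: A=0 B=-8 C=0 D=0 ZF=0 PC=2
Step 3: PC=2 exec 'MUL A, D'. After: A=0 B=-8 C=0 D=0 ZF=1 PC=3
Step 4: PC=3 exec 'MOV B, 1'. After: A=0 B=1 C=0 D=0 ZF=1 PC=4
Step 5: PC=4 exec 'ADD B, D'. After: A=0 B=1 C=0 D=0 ZF=0 PC=5
Step 6: PC=5 exec 'MOV D, -4'. After: A=0 B=1 C=0 D=-4 ZF=0 PC=6
Step 7: PC=6 exec 'MOV C, 9'. After: A=0 B=1 C=9 D=-4 ZF=0 PC=7
Step 8: PC=7 exec 'SUB B, D'. After: A=0 B=5 C=9 D=-4 ZF=0 PC=8
Step 9: PC=8 exec 'HALT'. After: A=0 B=5 C=9 D=-4 ZF=0 PC=8 HALTED

Answer: 0 5 9 -4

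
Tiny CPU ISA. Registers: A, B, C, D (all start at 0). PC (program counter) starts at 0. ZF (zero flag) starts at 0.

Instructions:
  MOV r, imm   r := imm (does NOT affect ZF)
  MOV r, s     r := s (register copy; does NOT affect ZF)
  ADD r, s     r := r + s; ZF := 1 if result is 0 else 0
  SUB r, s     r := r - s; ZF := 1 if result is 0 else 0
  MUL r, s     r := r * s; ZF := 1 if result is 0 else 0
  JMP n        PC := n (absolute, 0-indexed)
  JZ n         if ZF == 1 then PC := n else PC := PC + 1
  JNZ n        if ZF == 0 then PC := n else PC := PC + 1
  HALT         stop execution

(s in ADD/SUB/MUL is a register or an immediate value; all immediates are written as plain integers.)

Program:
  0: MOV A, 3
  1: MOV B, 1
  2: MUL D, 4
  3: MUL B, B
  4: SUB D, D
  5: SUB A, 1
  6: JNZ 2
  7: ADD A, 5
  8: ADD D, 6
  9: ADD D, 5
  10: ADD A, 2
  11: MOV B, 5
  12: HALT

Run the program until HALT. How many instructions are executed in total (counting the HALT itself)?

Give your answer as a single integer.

Step 1: PC=0 exec 'MOV A, 3'. After: A=3 B=0 C=0 D=0 ZF=0 PC=1
Step 2: PC=1 exec 'MOV B, 1'. After: A=3 B=1 C=0 D=0 ZF=0 PC=2
Step 3: PC=2 exec 'MUL D, 4'. After: A=3 B=1 C=0 D=0 ZF=1 PC=3
Step 4: PC=3 exec 'MUL B, B'. After: A=3 B=1 C=0 D=0 ZF=0 PC=4
Step 5: PC=4 exec 'SUB D, D'. After: A=3 B=1 C=0 D=0 ZF=1 PC=5
Step 6: PC=5 exec 'SUB A, 1'. After: A=2 B=1 C=0 D=0 ZF=0 PC=6
Step 7: PC=6 exec 'JNZ 2'. After: A=2 B=1 C=0 D=0 ZF=0 PC=2
Step 8: PC=2 exec 'MUL D, 4'. After: A=2 B=1 C=0 D=0 ZF=1 PC=3
Step 9: PC=3 exec 'MUL B, B'. After: A=2 B=1 C=0 D=0 ZF=0 PC=4
Step 10: PC=4 exec 'SUB D, D'. After: A=2 B=1 C=0 D=0 ZF=1 PC=5
Step 11: PC=5 exec 'SUB A, 1'. After: A=1 B=1 C=0 D=0 ZF=0 PC=6
Step 12: PC=6 exec 'JNZ 2'. After: A=1 B=1 C=0 D=0 ZF=0 PC=2
Step 13: PC=2 exec 'MUL D, 4'. After: A=1 B=1 C=0 D=0 ZF=1 PC=3
Step 14: PC=3 exec 'MUL B, B'. After: A=1 B=1 C=0 D=0 ZF=0 PC=4
Step 15: PC=4 exec 'SUB D, D'. After: A=1 B=1 C=0 D=0 ZF=1 PC=5
Step 16: PC=5 exec 'SUB A, 1'. After: A=0 B=1 C=0 D=0 ZF=1 PC=6
Step 17: PC=6 exec 'JNZ 2'. After: A=0 B=1 C=0 D=0 ZF=1 PC=7
Step 18: PC=7 exec 'ADD A, 5'. After: A=5 B=1 C=0 D=0 ZF=0 PC=8
Step 19: PC=8 exec 'ADD D, 6'. After: A=5 B=1 C=0 D=6 ZF=0 PC=9
Step 20: PC=9 exec 'ADD D, 5'. After: A=5 B=1 C=0 D=11 ZF=0 PC=10
Step 21: PC=10 exec 'ADD A, 2'. After: A=7 B=1 C=0 D=11 ZF=0 PC=11
Step 22: PC=11 exec 'MOV B, 5'. After: A=7 B=5 C=0 D=11 ZF=0 PC=12
Step 23: PC=12 exec 'HALT'. After: A=7 B=5 C=0 D=11 ZF=0 PC=12 HALTED
Total instructions executed: 23

Answer: 23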